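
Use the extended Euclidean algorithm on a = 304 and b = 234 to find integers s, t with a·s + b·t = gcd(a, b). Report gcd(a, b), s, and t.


Euclidean algorithm on (304, 234) — divide until remainder is 0:
  304 = 1 · 234 + 70
  234 = 3 · 70 + 24
  70 = 2 · 24 + 22
  24 = 1 · 22 + 2
  22 = 11 · 2 + 0
gcd(304, 234) = 2.
Track Bezout coefficients alongside the remainders: start with r₀ = 304 = a·1 + b·0 (s = 1, t = 0) and r₁ = 234 = a·0 + b·1 (s = 0, t = 1); each new remainder r_{k+1} = r_{k-1} − q_k·r_k inherits s_{k+1} = s_{k-1} − q_k·s_k, t_{k+1} = t_{k-1} − q_k·t_k, so r_k = a·s_k + b·t_k at every step:
  q = 1: r = 70, s = 1 − 1·0 = 1, t = 0 − 1·1 = -1  (check: 304·1 + 234·(-1) = 70)
  q = 3: r = 24, s = 0 − 3·1 = -3, t = 1 − 3·(-1) = 4  (check: 304·(-3) + 234·4 = 24)
  q = 2: r = 22, s = 1 − 2·(-3) = 7, t = -1 − 2·4 = -9  (check: 304·7 + 234·(-9) = 22)
  q = 1: r = 2, s = -3 − 1·7 = -10, t = 4 − 1·(-9) = 13  (check: 304·(-10) + 234·13 = 2)
The row with r = 2 (the gcd) gives the Bezout coefficients s = -10, t = 13.
Result: 304 · (-10) + 234 · (13) = 2.

gcd(304, 234) = 2; s = -10, t = 13 (check: 304·(-10) + 234·13 = 2).


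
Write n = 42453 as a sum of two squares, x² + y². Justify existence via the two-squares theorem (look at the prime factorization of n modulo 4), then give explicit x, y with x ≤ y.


Step 1: Factor n = 42453 = 3^2 · 53 · 89.
Step 2: Check the mod-4 condition on each prime factor: 3 ≡ 3 (mod 4), exponent 2 (must be even); 53 ≡ 1 (mod 4), exponent 1; 89 ≡ 1 (mod 4), exponent 1.
All primes ≡ 3 (mod 4) appear to even exponent (or don't appear), so by the two-squares theorem n IS expressible as a sum of two squares.
Step 3: Build a representation. Group n = k² · m with k = 3 and m = 53 · 89 = 4717 (a product of primes ≡ 1 (mod 4)); a representation of m scales to one of n via (k·x)² + (k·y)² = k²(x² + y²). Each prime p ≡ 1 (mod 4) is itself a sum of two squares; find a² by testing p − a² for a perfect square:
  53: 53 − 1² = 52, 53 − 2² = 49 = 7² ⇒ 53 = 2² + 7².
  89: 89 − 1² = 88, 89 − 2² = 85, 89 − 3² = 80, 89 − 4² = 73, 89 − 5² = 64 = 8² ⇒ 89 = 5² + 8².
  Combine using the Brahmagupta–Fibonacci identity (a² + b²)(c² + d²) = (ac − bd)² + (ad + bc)² = (ac + bd)² + (ad − bc)²:
  53 · 89 = 4717: from (2² + 7²)(5² + 8²), take (2·5 − 7·8, 2·8 + 7·5) = (10 − 56, 16 + 35) = (-46, 51); dropping signs (only squares matter) gives (46, 51); check 46² + 51² = 2116 + 2601 = 4717 ✓.
  Scale by k = 3: (3·46, 3·51) = (138, 153).
Step 4: Order so x ≤ y and verify: 138² + 153² = 19044 + 23409 = 42453 = n. ✓

n = 42453 = 138² + 153² (one valid representation with x ≤ y).


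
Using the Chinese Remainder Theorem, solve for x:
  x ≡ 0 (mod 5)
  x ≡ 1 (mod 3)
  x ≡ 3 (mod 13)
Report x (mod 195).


Moduli 5, 3, 13 are pairwise coprime; by CRT there is a unique solution modulo M = 5 · 3 · 13 = 195.
Solve pairwise, accumulating the modulus:
  Start with x ≡ 0 (mod 5).
  Combine with x ≡ 1 (mod 3): since gcd(5, 3) = 1, we get a unique residue mod 15.
    Write x = 0 + 5·t and substitute into x ≡ 1 (mod 3): 5·t ≡ 1 − 0 = 1 (mod 3).
    Reduce coefficients mod 3: 2·t ≡ 1 (mod 3).
    The inverse of 2 mod 3 is 2 (since 2·2 = 4 = 1·3 + 1), so t ≡ 2·1 = 2 ≡ 2 (mod 3).
    Then x = 0 + 5·2 = 10, valid modulo lcm(5, 3) = 15: x ≡ 10 (mod 15).
  Combine with x ≡ 3 (mod 13): since gcd(15, 13) = 1, we get a unique residue mod 195.
    Write x = 10 + 15·t and substitute into x ≡ 3 (mod 13): 15·t ≡ 3 − 10 = -7 (mod 13).
    Reduce coefficients mod 13: 2·t ≡ 6 (mod 13).
    The inverse of 2 mod 13 is 7 (since 2·7 = 14 = 1·13 + 1), so t ≡ 7·6 = 42 ≡ 3 (mod 13).
    Then x = 10 + 15·3 = 55, valid modulo lcm(15, 13) = 195: x ≡ 55 (mod 195).
Verify: 55 mod 5 = 0 ✓, 55 mod 3 = 1 ✓, 55 mod 13 = 3 ✓.

x ≡ 55 (mod 195).


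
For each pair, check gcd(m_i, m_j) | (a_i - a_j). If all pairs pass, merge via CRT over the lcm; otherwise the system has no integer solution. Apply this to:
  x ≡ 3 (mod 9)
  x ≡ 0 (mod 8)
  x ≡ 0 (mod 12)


Moduli 9, 8, 12 are not pairwise coprime, so CRT works modulo lcm(m_i) when all pairwise compatibility conditions hold.
Pairwise compatibility: gcd(m_i, m_j) must divide a_i - a_j for every pair.
Merge one congruence at a time:
  Start: x ≡ 3 (mod 9).
  Combine with x ≡ 0 (mod 8): gcd(9, 8) = 1; 0 - 3 = -3, which IS divisible by 1, so compatible.
    Write x = 3 + 9·t and substitute into x ≡ 0 (mod 8): 9·t ≡ 0 − 3 = -3 (mod 8).
    Reduce coefficients mod 8: 1·t ≡ 5 (mod 8).
    So t ≡ 5 (mod 8).
    Then x = 3 + 9·5 = 48, valid modulo lcm(9, 8) = 72: x ≡ 48 (mod 72).
  Combine with x ≡ 0 (mod 12): gcd(72, 12) = 12; 0 - 48 = -48, which IS divisible by 12, so compatible.
    Write x = 48 + 72·t and substitute into x ≡ 0 (mod 12): 72·t ≡ 0 − 48 = -48 (mod 12).
    Divide the congruence (and modulus) by g = 12: 6·t ≡ -4 (mod 1).
    Modulo 1 every t works; take t = 0.
    Then x = 48 + 72·0 = 48, valid modulo lcm(72, 12) = 72: x ≡ 48 (mod 72).
Verify: 48 mod 9 = 3, 48 mod 8 = 0, 48 mod 12 = 0.

x ≡ 48 (mod 72).


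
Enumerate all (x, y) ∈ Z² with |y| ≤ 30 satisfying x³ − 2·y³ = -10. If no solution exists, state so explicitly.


The equation is x³ - 2y³ = -10. For fixed y, x³ = 2·y³ − 10, so a solution requires the RHS to be a perfect cube.
Strategy: iterate y from -30 to 30, compute RHS = 2·y³ − 10, and check whether it is a (positive or negative) perfect cube.
Check small values of y:
  y = 0: RHS = -10 is not a perfect cube.
  y = 1: RHS = -8 = (-2)³ ⇒ x = -2 works.
  y = -1: RHS = -12 is not a perfect cube.
  y = 2: RHS = 6 is not a perfect cube.
  y = -2: RHS = -26 is not a perfect cube.
  y = 3: RHS = 44 is not a perfect cube.
  y = -3: RHS = -64 = (-4)³ ⇒ x = -4 works.
Continuing the search up to |y| = 30 finds no further solutions beyond those listed.
Collected solutions: (-2, 1), (-4, -3).

Solutions (with |y| ≤ 30): (-2, 1), (-4, -3).


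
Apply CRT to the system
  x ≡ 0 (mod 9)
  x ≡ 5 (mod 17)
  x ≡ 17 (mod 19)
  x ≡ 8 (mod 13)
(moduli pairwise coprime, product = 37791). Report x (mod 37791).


Product of moduli M = 9 · 17 · 19 · 13 = 37791.
Merge one congruence at a time:
  Start: x ≡ 0 (mod 9).
  Combine with x ≡ 5 (mod 17); new modulus lcm = 153.
    Write x = 0 + 9·t and substitute into x ≡ 5 (mod 17): 9·t ≡ 5 − 0 = 5 (mod 17).
    The inverse of 9 mod 17 is 2 (since 9·2 = 18 = 1·17 + 1), so t ≡ 2·5 = 10 ≡ 10 (mod 17).
    Then x = 0 + 9·10 = 90, valid modulo lcm(9, 17) = 153: x ≡ 90 (mod 153).
  Combine with x ≡ 17 (mod 19); new modulus lcm = 2907.
    Write x = 90 + 153·t and substitute into x ≡ 17 (mod 19): 153·t ≡ 17 − 90 = -73 (mod 19).
    Reduce coefficients mod 19: 1·t ≡ 3 (mod 19).
    So t ≡ 3 (mod 19).
    Then x = 90 + 153·3 = 549, valid modulo lcm(153, 19) = 2907: x ≡ 549 (mod 2907).
  Combine with x ≡ 8 (mod 13); new modulus lcm = 37791.
    Write x = 549 + 2907·t and substitute into x ≡ 8 (mod 13): 2907·t ≡ 8 − 549 = -541 (mod 13).
    Reduce coefficients mod 13: 8·t ≡ 5 (mod 13).
    The inverse of 8 mod 13 is 5 (since 8·5 = 40 = 3·13 + 1), so t ≡ 5·5 = 25 ≡ 12 (mod 13).
    Then x = 549 + 2907·12 = 35433, valid modulo lcm(2907, 13) = 37791: x ≡ 35433 (mod 37791).
Verify against each original: 35433 mod 9 = 0, 35433 mod 17 = 5, 35433 mod 19 = 17, 35433 mod 13 = 8.

x ≡ 35433 (mod 37791).


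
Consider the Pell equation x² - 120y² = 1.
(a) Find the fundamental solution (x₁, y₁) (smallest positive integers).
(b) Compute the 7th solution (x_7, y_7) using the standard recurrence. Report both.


Step 1: Find the fundamental solution (x₁, y₁) of x² - 120y² = 1.
  Expand √120 as a continued fraction. a₀ = ⌊√120⌋ = 10; iterate m_{k+1} = d_k·a_k − m_k, d_{k+1} = (120 − m_{k+1}²)/d_k, a_{k+1} = ⌊(a₀ + m_{k+1})/d_{k+1}⌋ (starting m₀ = 0, d₀ = 1), with convergents p_k = a_k·p_{k-1} + p_{k-2}, q_k = a_k·q_{k-1} + q_{k-2} (p₋₁ = 1, q₋₁ = 0):
  k = 0: a₀ = 10; p₀/q₀ = 10/1; p₀² − 120·q₀² = 100 − 120 = -20.
  k = 1: m = 10, d = 20, a = ⌊(10 + 10)/20⌋ = 1; p/q = (1·10 + 1)/(1·1 + 0) = 11/1; p² − 120·q² = 121 − 120 = 1.
  The first convergent with p² − 120·q² = 1 gives the fundamental solution (x₁, y₁) = (11, 1).
Step 2: Apply the recurrence (x_{n+1}, y_{n+1}) = (x₁x_n + 120y₁y_n, x₁y_n + y₁x_n) repeatedly.
  From (x_1, y_1) = (11, 1): x_2 = 11·11 + 120·1·1 = 241; y_2 = 11·1 + 1·11 = 22.
  From (x_2, y_2) = (241, 22): x_3 = 11·241 + 120·1·22 = 5291; y_3 = 11·22 + 1·241 = 483.
  From (x_3, y_3) = (5291, 483): x_4 = 11·5291 + 120·1·483 = 116161; y_4 = 11·483 + 1·5291 = 10604.
  From (x_4, y_4) = (116161, 10604): x_5 = 11·116161 + 120·1·10604 = 2550251; y_5 = 11·10604 + 1·116161 = 232805.
  From (x_5, y_5) = (2550251, 232805): x_6 = 11·2550251 + 120·1·232805 = 55989361; y_6 = 11·232805 + 1·2550251 = 5111106.
  From (x_6, y_6) = (55989361, 5111106): x_7 = 11·55989361 + 120·1·5111106 = 1229215691; y_7 = 11·5111106 + 1·55989361 = 112211527.
Step 3: Verify x_7² - 120·y_7² = 1510971215000607481 - 1510971215000607480 = 1 (should be 1). ✓

(x_1, y_1) = (11, 1); (x_7, y_7) = (1229215691, 112211527).


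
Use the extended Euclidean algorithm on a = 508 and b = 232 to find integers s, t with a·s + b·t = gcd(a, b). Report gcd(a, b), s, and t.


Euclidean algorithm on (508, 232) — divide until remainder is 0:
  508 = 2 · 232 + 44
  232 = 5 · 44 + 12
  44 = 3 · 12 + 8
  12 = 1 · 8 + 4
  8 = 2 · 4 + 0
gcd(508, 232) = 4.
Track Bezout coefficients alongside the remainders: start with r₀ = 508 = a·1 + b·0 (s = 1, t = 0) and r₁ = 232 = a·0 + b·1 (s = 0, t = 1); each new remainder r_{k+1} = r_{k-1} − q_k·r_k inherits s_{k+1} = s_{k-1} − q_k·s_k, t_{k+1} = t_{k-1} − q_k·t_k, so r_k = a·s_k + b·t_k at every step:
  q = 2: r = 44, s = 1 − 2·0 = 1, t = 0 − 2·1 = -2  (check: 508·1 + 232·(-2) = 44)
  q = 5: r = 12, s = 0 − 5·1 = -5, t = 1 − 5·(-2) = 11  (check: 508·(-5) + 232·11 = 12)
  q = 3: r = 8, s = 1 − 3·(-5) = 16, t = -2 − 3·11 = -35  (check: 508·16 + 232·(-35) = 8)
  q = 1: r = 4, s = -5 − 1·16 = -21, t = 11 − 1·(-35) = 46  (check: 508·(-21) + 232·46 = 4)
The row with r = 4 (the gcd) gives the Bezout coefficients s = -21, t = 46.
Result: 508 · (-21) + 232 · (46) = 4.

gcd(508, 232) = 4; s = -21, t = 46 (check: 508·(-21) + 232·46 = 4).


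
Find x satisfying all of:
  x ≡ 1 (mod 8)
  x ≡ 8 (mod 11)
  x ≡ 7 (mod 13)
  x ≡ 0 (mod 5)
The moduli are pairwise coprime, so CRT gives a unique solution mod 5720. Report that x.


Product of moduli M = 8 · 11 · 13 · 5 = 5720.
Merge one congruence at a time:
  Start: x ≡ 1 (mod 8).
  Combine with x ≡ 8 (mod 11); new modulus lcm = 88.
    Write x = 1 + 8·t and substitute into x ≡ 8 (mod 11): 8·t ≡ 8 − 1 = 7 (mod 11).
    The inverse of 8 mod 11 is 7 (since 8·7 = 56 = 5·11 + 1), so t ≡ 7·7 = 49 ≡ 5 (mod 11).
    Then x = 1 + 8·5 = 41, valid modulo lcm(8, 11) = 88: x ≡ 41 (mod 88).
  Combine with x ≡ 7 (mod 13); new modulus lcm = 1144.
    Write x = 41 + 88·t and substitute into x ≡ 7 (mod 13): 88·t ≡ 7 − 41 = -34 (mod 13).
    Reduce coefficients mod 13: 10·t ≡ 5 (mod 13).
    The inverse of 10 mod 13 is 4 (since 10·4 = 40 = 3·13 + 1), so t ≡ 4·5 = 20 ≡ 7 (mod 13).
    Then x = 41 + 88·7 = 657, valid modulo lcm(88, 13) = 1144: x ≡ 657 (mod 1144).
  Combine with x ≡ 0 (mod 5); new modulus lcm = 5720.
    Write x = 657 + 1144·t and substitute into x ≡ 0 (mod 5): 1144·t ≡ 0 − 657 = -657 (mod 5).
    Reduce coefficients mod 5: 4·t ≡ 3 (mod 5).
    The inverse of 4 mod 5 is 4 (since 4·4 = 16 = 3·5 + 1), so t ≡ 4·3 = 12 ≡ 2 (mod 5).
    Then x = 657 + 1144·2 = 2945, valid modulo lcm(1144, 5) = 5720: x ≡ 2945 (mod 5720).
Verify against each original: 2945 mod 8 = 1, 2945 mod 11 = 8, 2945 mod 13 = 7, 2945 mod 5 = 0.

x ≡ 2945 (mod 5720).


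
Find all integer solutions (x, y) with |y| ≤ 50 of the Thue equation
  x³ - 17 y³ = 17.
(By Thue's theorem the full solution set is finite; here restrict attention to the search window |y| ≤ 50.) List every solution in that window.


The equation is x³ - 17y³ = 17. For fixed y, x³ = 17·y³ + 17, so a solution requires the RHS to be a perfect cube.
Strategy: iterate y from -50 to 50, compute RHS = 17·y³ + 17, and check whether it is a (positive or negative) perfect cube.
Check small values of y:
  y = 0: RHS = 17 is not a perfect cube.
  y = 1: RHS = 34 is not a perfect cube.
  y = -1: RHS = 0 = (0)³ ⇒ x = 0 works.
  y = 2: RHS = 153 is not a perfect cube.
  y = -2: RHS = -119 is not a perfect cube.
  y = 3: RHS = 476 is not a perfect cube.
  y = -3: RHS = -442 is not a perfect cube.
Continuing the search up to |y| = 50 finds no further solutions beyond those listed.
Collected solutions: (0, -1).

Solutions (with |y| ≤ 50): (0, -1).


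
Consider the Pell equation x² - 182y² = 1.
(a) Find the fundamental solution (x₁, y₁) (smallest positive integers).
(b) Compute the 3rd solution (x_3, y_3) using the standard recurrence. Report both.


Step 1: Find the fundamental solution (x₁, y₁) of x² - 182y² = 1.
  Expand √182 as a continued fraction. a₀ = ⌊√182⌋ = 13; iterate m_{k+1} = d_k·a_k − m_k, d_{k+1} = (182 − m_{k+1}²)/d_k, a_{k+1} = ⌊(a₀ + m_{k+1})/d_{k+1}⌋ (starting m₀ = 0, d₀ = 1), with convergents p_k = a_k·p_{k-1} + p_{k-2}, q_k = a_k·q_{k-1} + q_{k-2} (p₋₁ = 1, q₋₁ = 0):
  k = 0: a₀ = 13; p₀/q₀ = 13/1; p₀² − 182·q₀² = 169 − 182 = -13.
  k = 1: m = 13, d = 13, a = ⌊(13 + 13)/13⌋ = 2; p/q = (2·13 + 1)/(2·1 + 0) = 27/2; p² − 182·q² = 729 − 728 = 1.
  The first convergent with p² − 182·q² = 1 gives the fundamental solution (x₁, y₁) = (27, 2).
Step 2: Apply the recurrence (x_{n+1}, y_{n+1}) = (x₁x_n + 182y₁y_n, x₁y_n + y₁x_n) repeatedly.
  From (x_1, y_1) = (27, 2): x_2 = 27·27 + 182·2·2 = 1457; y_2 = 27·2 + 2·27 = 108.
  From (x_2, y_2) = (1457, 108): x_3 = 27·1457 + 182·2·108 = 78651; y_3 = 27·108 + 2·1457 = 5830.
Step 3: Verify x_3² - 182·y_3² = 6185979801 - 6185979800 = 1 (should be 1). ✓

(x_1, y_1) = (27, 2); (x_3, y_3) = (78651, 5830).


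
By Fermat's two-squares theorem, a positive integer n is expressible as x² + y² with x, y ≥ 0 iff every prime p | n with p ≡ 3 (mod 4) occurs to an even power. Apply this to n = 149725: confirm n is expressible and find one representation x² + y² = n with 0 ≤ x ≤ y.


Step 1: Factor n = 149725 = 5^2 · 53 · 113.
Step 2: Check the mod-4 condition on each prime factor: 5 ≡ 1 (mod 4), exponent 2; 53 ≡ 1 (mod 4), exponent 1; 113 ≡ 1 (mod 4), exponent 1.
All primes ≡ 3 (mod 4) appear to even exponent (or don't appear), so by the two-squares theorem n IS expressible as a sum of two squares.
Step 3: Build a representation. Group n = k² · m with k = 5 and m = 53 · 113 = 5989 (a product of primes ≡ 1 (mod 4)); a representation of m scales to one of n via (k·x)² + (k·y)² = k²(x² + y²). Each prime p ≡ 1 (mod 4) is itself a sum of two squares; find a² by testing p − a² for a perfect square:
  53: 53 − 1² = 52, 53 − 2² = 49 = 7² ⇒ 53 = 2² + 7².
  113: 113 − 1² = 112, 113 − 2² = 109, 113 − 3² = 104, 113 − 4² = 97, 113 − 5² = 88, 113 − 6² = 77, 113 − 7² = 64 = 8² ⇒ 113 = 7² + 8².
  Combine using the Brahmagupta–Fibonacci identity (a² + b²)(c² + d²) = (ac − bd)² + (ad + bc)² = (ac + bd)² + (ad − bc)²:
  53 · 113 = 5989: from (2² + 7²)(7² + 8²), take (2·7 − 7·8, 2·8 + 7·7) = (14 − 56, 16 + 49) = (-42, 65); dropping signs (only squares matter) gives (42, 65); check 42² + 65² = 1764 + 4225 = 5989 ✓.
  Scale by k = 5: (5·42, 5·65) = (210, 325).
Step 4: Order so x ≤ y and verify: 210² + 325² = 44100 + 105625 = 149725 = n. ✓

n = 149725 = 210² + 325² (one valid representation with x ≤ y).


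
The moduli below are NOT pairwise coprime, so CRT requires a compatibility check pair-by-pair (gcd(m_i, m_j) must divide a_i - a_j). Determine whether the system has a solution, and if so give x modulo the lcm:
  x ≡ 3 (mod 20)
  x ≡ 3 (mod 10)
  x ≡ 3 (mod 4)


Moduli 20, 10, 4 are not pairwise coprime, so CRT works modulo lcm(m_i) when all pairwise compatibility conditions hold.
Pairwise compatibility: gcd(m_i, m_j) must divide a_i - a_j for every pair.
Merge one congruence at a time:
  Start: x ≡ 3 (mod 20).
  Combine with x ≡ 3 (mod 10): gcd(20, 10) = 10; 3 - 3 = 0, which IS divisible by 10, so compatible.
    Write x = 3 + 20·t and substitute into x ≡ 3 (mod 10): 20·t ≡ 3 − 3 = 0 (mod 10).
    Divide the congruence (and modulus) by g = 10: 2·t ≡ 0 (mod 1).
    Modulo 1 every t works; take t = 0.
    Then x = 3 + 20·0 = 3, valid modulo lcm(20, 10) = 20: x ≡ 3 (mod 20).
  Combine with x ≡ 3 (mod 4): gcd(20, 4) = 4; 3 - 3 = 0, which IS divisible by 4, so compatible.
    Write x = 3 + 20·t and substitute into x ≡ 3 (mod 4): 20·t ≡ 3 − 3 = 0 (mod 4).
    Divide the congruence (and modulus) by g = 4: 5·t ≡ 0 (mod 1).
    Modulo 1 every t works; take t = 0.
    Then x = 3 + 20·0 = 3, valid modulo lcm(20, 4) = 20: x ≡ 3 (mod 20).
Verify: 3 mod 20 = 3, 3 mod 10 = 3, 3 mod 4 = 3.

x ≡ 3 (mod 20).


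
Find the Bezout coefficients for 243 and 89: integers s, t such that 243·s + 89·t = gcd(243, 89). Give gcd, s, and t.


Euclidean algorithm on (243, 89) — divide until remainder is 0:
  243 = 2 · 89 + 65
  89 = 1 · 65 + 24
  65 = 2 · 24 + 17
  24 = 1 · 17 + 7
  17 = 2 · 7 + 3
  7 = 2 · 3 + 1
  3 = 3 · 1 + 0
gcd(243, 89) = 1.
Track Bezout coefficients alongside the remainders: start with r₀ = 243 = a·1 + b·0 (s = 1, t = 0) and r₁ = 89 = a·0 + b·1 (s = 0, t = 1); each new remainder r_{k+1} = r_{k-1} − q_k·r_k inherits s_{k+1} = s_{k-1} − q_k·s_k, t_{k+1} = t_{k-1} − q_k·t_k, so r_k = a·s_k + b·t_k at every step:
  q = 2: r = 65, s = 1 − 2·0 = 1, t = 0 − 2·1 = -2  (check: 243·1 + 89·(-2) = 65)
  q = 1: r = 24, s = 0 − 1·1 = -1, t = 1 − 1·(-2) = 3  (check: 243·(-1) + 89·3 = 24)
  q = 2: r = 17, s = 1 − 2·(-1) = 3, t = -2 − 2·3 = -8  (check: 243·3 + 89·(-8) = 17)
  q = 1: r = 7, s = -1 − 1·3 = -4, t = 3 − 1·(-8) = 11  (check: 243·(-4) + 89·11 = 7)
  q = 2: r = 3, s = 3 − 2·(-4) = 11, t = -8 − 2·11 = -30  (check: 243·11 + 89·(-30) = 3)
  q = 2: r = 1, s = -4 − 2·11 = -26, t = 11 − 2·(-30) = 71  (check: 243·(-26) + 89·71 = 1)
The row with r = 1 (the gcd) gives the Bezout coefficients s = -26, t = 71.
Result: 243 · (-26) + 89 · (71) = 1.

gcd(243, 89) = 1; s = -26, t = 71 (check: 243·(-26) + 89·71 = 1).


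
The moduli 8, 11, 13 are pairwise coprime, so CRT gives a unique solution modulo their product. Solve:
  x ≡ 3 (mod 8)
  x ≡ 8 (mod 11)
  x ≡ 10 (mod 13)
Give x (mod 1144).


Moduli 8, 11, 13 are pairwise coprime; by CRT there is a unique solution modulo M = 8 · 11 · 13 = 1144.
Solve pairwise, accumulating the modulus:
  Start with x ≡ 3 (mod 8).
  Combine with x ≡ 8 (mod 11): since gcd(8, 11) = 1, we get a unique residue mod 88.
    Write x = 3 + 8·t and substitute into x ≡ 8 (mod 11): 8·t ≡ 8 − 3 = 5 (mod 11).
    The inverse of 8 mod 11 is 7 (since 8·7 = 56 = 5·11 + 1), so t ≡ 7·5 = 35 ≡ 2 (mod 11).
    Then x = 3 + 8·2 = 19, valid modulo lcm(8, 11) = 88: x ≡ 19 (mod 88).
  Combine with x ≡ 10 (mod 13): since gcd(88, 13) = 1, we get a unique residue mod 1144.
    Write x = 19 + 88·t and substitute into x ≡ 10 (mod 13): 88·t ≡ 10 − 19 = -9 (mod 13).
    Reduce coefficients mod 13: 10·t ≡ 4 (mod 13).
    The inverse of 10 mod 13 is 4 (since 10·4 = 40 = 3·13 + 1), so t ≡ 4·4 = 16 ≡ 3 (mod 13).
    Then x = 19 + 88·3 = 283, valid modulo lcm(88, 13) = 1144: x ≡ 283 (mod 1144).
Verify: 283 mod 8 = 3 ✓, 283 mod 11 = 8 ✓, 283 mod 13 = 10 ✓.

x ≡ 283 (mod 1144).


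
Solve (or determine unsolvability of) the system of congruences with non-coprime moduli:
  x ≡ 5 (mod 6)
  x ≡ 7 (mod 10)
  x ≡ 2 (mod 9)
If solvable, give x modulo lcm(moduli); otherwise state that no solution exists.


Moduli 6, 10, 9 are not pairwise coprime, so CRT works modulo lcm(m_i) when all pairwise compatibility conditions hold.
Pairwise compatibility: gcd(m_i, m_j) must divide a_i - a_j for every pair.
Merge one congruence at a time:
  Start: x ≡ 5 (mod 6).
  Combine with x ≡ 7 (mod 10): gcd(6, 10) = 2; 7 - 5 = 2, which IS divisible by 2, so compatible.
    Write x = 5 + 6·t and substitute into x ≡ 7 (mod 10): 6·t ≡ 7 − 5 = 2 (mod 10).
    Divide the congruence (and modulus) by g = 2: 3·t ≡ 1 (mod 5).
    The inverse of 3 mod 5 is 2 (since 3·2 = 6 = 1·5 + 1), so t ≡ 2·1 = 2 ≡ 2 (mod 5).
    Then x = 5 + 6·2 = 17, valid modulo lcm(6, 10) = 30: x ≡ 17 (mod 30).
  Combine with x ≡ 2 (mod 9): gcd(30, 9) = 3; 2 - 17 = -15, which IS divisible by 3, so compatible.
    Write x = 17 + 30·t and substitute into x ≡ 2 (mod 9): 30·t ≡ 2 − 17 = -15 (mod 9).
    Divide the congruence (and modulus) by g = 3: 10·t ≡ -5 (mod 3).
    Reduce coefficients mod 3: 1·t ≡ 1 (mod 3).
    So t ≡ 1 (mod 3).
    Then x = 17 + 30·1 = 47, valid modulo lcm(30, 9) = 90: x ≡ 47 (mod 90).
Verify: 47 mod 6 = 5, 47 mod 10 = 7, 47 mod 9 = 2.

x ≡ 47 (mod 90).


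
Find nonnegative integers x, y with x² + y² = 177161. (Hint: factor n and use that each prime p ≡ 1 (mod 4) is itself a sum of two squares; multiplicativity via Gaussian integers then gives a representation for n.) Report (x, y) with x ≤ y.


Step 1: Factor n = 177161 = 29 · 41 · 149.
Step 2: Check the mod-4 condition on each prime factor: 29 ≡ 1 (mod 4), exponent 1; 41 ≡ 1 (mod 4), exponent 1; 149 ≡ 1 (mod 4), exponent 1.
All primes ≡ 3 (mod 4) appear to even exponent (or don't appear), so by the two-squares theorem n IS expressible as a sum of two squares.
Step 3: Build a representation. Here n = 29 · 41 · 149 is a product of primes ≡ 1 (mod 4). Each prime p ≡ 1 (mod 4) is itself a sum of two squares; find a² by testing p − a² for a perfect square:
  29: 29 − 1² = 28, 29 − 2² = 25 = 5² ⇒ 29 = 2² + 5².
  41: 41 − 1² = 40, 41 − 2² = 37, 41 − 3² = 32, 41 − 4² = 25 = 5² ⇒ 41 = 4² + 5².
  149: 149 − 1² = 148, 149 − 2² = 145, 149 − 3² = 140, 149 − 4² = 133, 149 − 5² = 124, 149 − 6² = 113, 149 − 7² = 100 = 10² ⇒ 149 = 7² + 10².
  Combine using the Brahmagupta–Fibonacci identity (a² + b²)(c² + d²) = (ac − bd)² + (ad + bc)² = (ac + bd)² + (ad − bc)²:
  29 · 41 = 1189: from (2² + 5²)(4² + 5²), take (2·4 − 5·5, 2·5 + 5·4) = (8 − 25, 10 + 20) = (-17, 30); dropping signs (only squares matter) gives (17, 30); check 17² + 30² = 289 + 900 = 1189 ✓.
  1189 · 149 = 177161: from (17² + 30²)(7² + 10²), take (17·7 − 30·10, 17·10 + 30·7) = (119 − 300, 170 + 210) = (-181, 380); dropping signs (only squares matter) gives (181, 380); check 181² + 380² = 32761 + 144400 = 177161 ✓.
Step 4: Order so x ≤ y and verify: 181² + 380² = 32761 + 144400 = 177161 = n. ✓

n = 177161 = 181² + 380² (one valid representation with x ≤ y).


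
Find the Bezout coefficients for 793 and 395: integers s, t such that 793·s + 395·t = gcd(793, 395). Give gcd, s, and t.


Euclidean algorithm on (793, 395) — divide until remainder is 0:
  793 = 2 · 395 + 3
  395 = 131 · 3 + 2
  3 = 1 · 2 + 1
  2 = 2 · 1 + 0
gcd(793, 395) = 1.
Track Bezout coefficients alongside the remainders: start with r₀ = 793 = a·1 + b·0 (s = 1, t = 0) and r₁ = 395 = a·0 + b·1 (s = 0, t = 1); each new remainder r_{k+1} = r_{k-1} − q_k·r_k inherits s_{k+1} = s_{k-1} − q_k·s_k, t_{k+1} = t_{k-1} − q_k·t_k, so r_k = a·s_k + b·t_k at every step:
  q = 2: r = 3, s = 1 − 2·0 = 1, t = 0 − 2·1 = -2  (check: 793·1 + 395·(-2) = 3)
  q = 131: r = 2, s = 0 − 131·1 = -131, t = 1 − 131·(-2) = 263  (check: 793·(-131) + 395·263 = 2)
  q = 1: r = 1, s = 1 − 1·(-131) = 132, t = -2 − 1·263 = -265  (check: 793·132 + 395·(-265) = 1)
The row with r = 1 (the gcd) gives the Bezout coefficients s = 132, t = -265.
Result: 793 · (132) + 395 · (-265) = 1.

gcd(793, 395) = 1; s = 132, t = -265 (check: 793·132 + 395·(-265) = 1).


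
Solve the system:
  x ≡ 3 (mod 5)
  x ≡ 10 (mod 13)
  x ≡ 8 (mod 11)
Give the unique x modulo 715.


Moduli 5, 13, 11 are pairwise coprime; by CRT there is a unique solution modulo M = 5 · 13 · 11 = 715.
Solve pairwise, accumulating the modulus:
  Start with x ≡ 3 (mod 5).
  Combine with x ≡ 10 (mod 13): since gcd(5, 13) = 1, we get a unique residue mod 65.
    Write x = 3 + 5·t and substitute into x ≡ 10 (mod 13): 5·t ≡ 10 − 3 = 7 (mod 13).
    The inverse of 5 mod 13 is 8 (since 5·8 = 40 = 3·13 + 1), so t ≡ 8·7 = 56 ≡ 4 (mod 13).
    Then x = 3 + 5·4 = 23, valid modulo lcm(5, 13) = 65: x ≡ 23 (mod 65).
  Combine with x ≡ 8 (mod 11): since gcd(65, 11) = 1, we get a unique residue mod 715.
    Write x = 23 + 65·t and substitute into x ≡ 8 (mod 11): 65·t ≡ 8 − 23 = -15 (mod 11).
    Reduce coefficients mod 11: 10·t ≡ 7 (mod 11).
    The inverse of 10 mod 11 is 10 (since 10·10 = 100 = 9·11 + 1), so t ≡ 10·7 = 70 ≡ 4 (mod 11).
    Then x = 23 + 65·4 = 283, valid modulo lcm(65, 11) = 715: x ≡ 283 (mod 715).
Verify: 283 mod 5 = 3 ✓, 283 mod 13 = 10 ✓, 283 mod 11 = 8 ✓.

x ≡ 283 (mod 715).


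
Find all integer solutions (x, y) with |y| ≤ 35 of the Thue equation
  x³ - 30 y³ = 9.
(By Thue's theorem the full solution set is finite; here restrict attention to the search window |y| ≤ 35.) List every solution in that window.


The equation is x³ - 30y³ = 9. For fixed y, x³ = 30·y³ + 9, so a solution requires the RHS to be a perfect cube.
Strategy: iterate y from -35 to 35, compute RHS = 30·y³ + 9, and check whether it is a (positive or negative) perfect cube.
Check small values of y:
  y = 0: RHS = 9 is not a perfect cube.
  y = 1: RHS = 39 is not a perfect cube.
  y = -1: RHS = -21 is not a perfect cube.
  y = 2: RHS = 249 is not a perfect cube.
  y = -2: RHS = -231 is not a perfect cube.
  y = 3: RHS = 819 is not a perfect cube.
  y = -3: RHS = -801 is not a perfect cube.
Continuing the search up to |y| = 35 finds no solutions either.
No (x, y) in the scanned range satisfies the equation.

No integer solutions with |y| ≤ 35.


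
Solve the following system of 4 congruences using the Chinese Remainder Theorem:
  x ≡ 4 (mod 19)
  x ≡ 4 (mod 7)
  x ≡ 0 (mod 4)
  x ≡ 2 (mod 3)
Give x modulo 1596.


Product of moduli M = 19 · 7 · 4 · 3 = 1596.
Merge one congruence at a time:
  Start: x ≡ 4 (mod 19).
  Combine with x ≡ 4 (mod 7); new modulus lcm = 133.
    Write x = 4 + 19·t and substitute into x ≡ 4 (mod 7): 19·t ≡ 4 − 4 = 0 (mod 7).
    Reduce coefficients mod 7: 5·t ≡ 0 (mod 7).
    The inverse of 5 mod 7 is 3 (since 5·3 = 15 = 2·7 + 1), so t ≡ 3·0 = 0 ≡ 0 (mod 7).
    Then x = 4 + 19·0 = 4, valid modulo lcm(19, 7) = 133: x ≡ 4 (mod 133).
  Combine with x ≡ 0 (mod 4); new modulus lcm = 532.
    Write x = 4 + 133·t and substitute into x ≡ 0 (mod 4): 133·t ≡ 0 − 4 = -4 (mod 4).
    Reduce coefficients mod 4: 1·t ≡ 0 (mod 4).
    So t ≡ 0 (mod 4).
    Then x = 4 + 133·0 = 4, valid modulo lcm(133, 4) = 532: x ≡ 4 (mod 532).
  Combine with x ≡ 2 (mod 3); new modulus lcm = 1596.
    Write x = 4 + 532·t and substitute into x ≡ 2 (mod 3): 532·t ≡ 2 − 4 = -2 (mod 3).
    Reduce coefficients mod 3: 1·t ≡ 1 (mod 3).
    So t ≡ 1 (mod 3).
    Then x = 4 + 532·1 = 536, valid modulo lcm(532, 3) = 1596: x ≡ 536 (mod 1596).
Verify against each original: 536 mod 19 = 4, 536 mod 7 = 4, 536 mod 4 = 0, 536 mod 3 = 2.

x ≡ 536 (mod 1596).


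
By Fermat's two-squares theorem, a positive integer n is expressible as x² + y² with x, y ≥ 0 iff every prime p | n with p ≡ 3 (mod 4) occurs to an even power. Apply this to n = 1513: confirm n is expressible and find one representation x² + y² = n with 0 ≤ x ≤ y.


Step 1: Factor n = 1513 = 17 · 89.
Step 2: Check the mod-4 condition on each prime factor: 17 ≡ 1 (mod 4), exponent 1; 89 ≡ 1 (mod 4), exponent 1.
All primes ≡ 3 (mod 4) appear to even exponent (or don't appear), so by the two-squares theorem n IS expressible as a sum of two squares.
Step 3: Build a representation. Here n = 17 · 89 is a product of primes ≡ 1 (mod 4). Each prime p ≡ 1 (mod 4) is itself a sum of two squares; find a² by testing p − a² for a perfect square:
  17: 17 − 1² = 16 = 4² ⇒ 17 = 1² + 4².
  89: 89 − 1² = 88, 89 − 2² = 85, 89 − 3² = 80, 89 − 4² = 73, 89 − 5² = 64 = 8² ⇒ 89 = 5² + 8².
  Combine using the Brahmagupta–Fibonacci identity (a² + b²)(c² + d²) = (ac − bd)² + (ad + bc)² = (ac + bd)² + (ad − bc)²:
  17 · 89 = 1513: from (1² + 4²)(5² + 8²), take (1·5 − 4·8, 1·8 + 4·5) = (5 − 32, 8 + 20) = (-27, 28); dropping signs (only squares matter) gives (27, 28); check 27² + 28² = 729 + 784 = 1513 ✓.
Step 4: Order so x ≤ y and verify: 27² + 28² = 729 + 784 = 1513 = n. ✓

n = 1513 = 27² + 28² (one valid representation with x ≤ y).


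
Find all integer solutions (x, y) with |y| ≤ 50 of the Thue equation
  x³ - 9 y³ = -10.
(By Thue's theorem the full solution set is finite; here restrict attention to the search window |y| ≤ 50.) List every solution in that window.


The equation is x³ - 9y³ = -10. For fixed y, x³ = 9·y³ − 10, so a solution requires the RHS to be a perfect cube.
Strategy: iterate y from -50 to 50, compute RHS = 9·y³ − 10, and check whether it is a (positive or negative) perfect cube.
Check small values of y:
  y = 0: RHS = -10 is not a perfect cube.
  y = 1: RHS = -1 = (-1)³ ⇒ x = -1 works.
  y = -1: RHS = -19 is not a perfect cube.
  y = 2: RHS = 62 is not a perfect cube.
  y = -2: RHS = -82 is not a perfect cube.
  y = 3: RHS = 233 is not a perfect cube.
  y = -3: RHS = -253 is not a perfect cube.
Continuing the search up to |y| = 50 finds no further solutions beyond those listed.
Collected solutions: (-1, 1).

Solutions (with |y| ≤ 50): (-1, 1).


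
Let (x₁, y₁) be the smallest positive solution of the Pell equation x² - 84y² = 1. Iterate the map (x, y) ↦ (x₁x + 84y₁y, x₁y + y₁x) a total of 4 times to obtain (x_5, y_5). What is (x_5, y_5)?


Step 1: Find the fundamental solution (x₁, y₁) of x² - 84y² = 1.
  Expand √84 as a continued fraction. a₀ = ⌊√84⌋ = 9; iterate m_{k+1} = d_k·a_k − m_k, d_{k+1} = (84 − m_{k+1}²)/d_k, a_{k+1} = ⌊(a₀ + m_{k+1})/d_{k+1}⌋ (starting m₀ = 0, d₀ = 1), with convergents p_k = a_k·p_{k-1} + p_{k-2}, q_k = a_k·q_{k-1} + q_{k-2} (p₋₁ = 1, q₋₁ = 0):
  k = 0: a₀ = 9; p₀/q₀ = 9/1; p₀² − 84·q₀² = 81 − 84 = -3.
  k = 1: m = 9, d = 3, a = ⌊(9 + 9)/3⌋ = 6; p/q = (6·9 + 1)/(6·1 + 0) = 55/6; p² − 84·q² = 3025 − 3024 = 1.
  The first convergent with p² − 84·q² = 1 gives the fundamental solution (x₁, y₁) = (55, 6).
Step 2: Apply the recurrence (x_{n+1}, y_{n+1}) = (x₁x_n + 84y₁y_n, x₁y_n + y₁x_n) repeatedly.
  From (x_1, y_1) = (55, 6): x_2 = 55·55 + 84·6·6 = 6049; y_2 = 55·6 + 6·55 = 660.
  From (x_2, y_2) = (6049, 660): x_3 = 55·6049 + 84·6·660 = 665335; y_3 = 55·660 + 6·6049 = 72594.
  From (x_3, y_3) = (665335, 72594): x_4 = 55·665335 + 84·6·72594 = 73180801; y_4 = 55·72594 + 6·665335 = 7984680.
  From (x_4, y_4) = (73180801, 7984680): x_5 = 55·73180801 + 84·6·7984680 = 8049222775; y_5 = 55·7984680 + 6·73180801 = 878242206.
Step 3: Verify x_5² - 84·y_5² = 64789987281578700625 - 64789987281578700624 = 1 (should be 1). ✓

(x_1, y_1) = (55, 6); (x_5, y_5) = (8049222775, 878242206).


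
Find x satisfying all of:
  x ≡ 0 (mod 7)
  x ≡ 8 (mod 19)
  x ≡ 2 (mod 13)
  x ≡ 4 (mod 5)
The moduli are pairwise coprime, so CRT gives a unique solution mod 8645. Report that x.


Product of moduli M = 7 · 19 · 13 · 5 = 8645.
Merge one congruence at a time:
  Start: x ≡ 0 (mod 7).
  Combine with x ≡ 8 (mod 19); new modulus lcm = 133.
    Write x = 0 + 7·t and substitute into x ≡ 8 (mod 19): 7·t ≡ 8 − 0 = 8 (mod 19).
    The inverse of 7 mod 19 is 11 (since 7·11 = 77 = 4·19 + 1), so t ≡ 11·8 = 88 ≡ 12 (mod 19).
    Then x = 0 + 7·12 = 84, valid modulo lcm(7, 19) = 133: x ≡ 84 (mod 133).
  Combine with x ≡ 2 (mod 13); new modulus lcm = 1729.
    Write x = 84 + 133·t and substitute into x ≡ 2 (mod 13): 133·t ≡ 2 − 84 = -82 (mod 13).
    Reduce coefficients mod 13: 3·t ≡ 9 (mod 13).
    The inverse of 3 mod 13 is 9 (since 3·9 = 27 = 2·13 + 1), so t ≡ 9·9 = 81 ≡ 3 (mod 13).
    Then x = 84 + 133·3 = 483, valid modulo lcm(133, 13) = 1729: x ≡ 483 (mod 1729).
  Combine with x ≡ 4 (mod 5); new modulus lcm = 8645.
    Write x = 483 + 1729·t and substitute into x ≡ 4 (mod 5): 1729·t ≡ 4 − 483 = -479 (mod 5).
    Reduce coefficients mod 5: 4·t ≡ 1 (mod 5).
    The inverse of 4 mod 5 is 4 (since 4·4 = 16 = 3·5 + 1), so t ≡ 4·1 = 4 ≡ 4 (mod 5).
    Then x = 483 + 1729·4 = 7399, valid modulo lcm(1729, 5) = 8645: x ≡ 7399 (mod 8645).
Verify against each original: 7399 mod 7 = 0, 7399 mod 19 = 8, 7399 mod 13 = 2, 7399 mod 5 = 4.

x ≡ 7399 (mod 8645).


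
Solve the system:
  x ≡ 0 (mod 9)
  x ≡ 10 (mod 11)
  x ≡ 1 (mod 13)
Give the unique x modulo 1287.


Moduli 9, 11, 13 are pairwise coprime; by CRT there is a unique solution modulo M = 9 · 11 · 13 = 1287.
Solve pairwise, accumulating the modulus:
  Start with x ≡ 0 (mod 9).
  Combine with x ≡ 10 (mod 11): since gcd(9, 11) = 1, we get a unique residue mod 99.
    Write x = 0 + 9·t and substitute into x ≡ 10 (mod 11): 9·t ≡ 10 − 0 = 10 (mod 11).
    The inverse of 9 mod 11 is 5 (since 9·5 = 45 = 4·11 + 1), so t ≡ 5·10 = 50 ≡ 6 (mod 11).
    Then x = 0 + 9·6 = 54, valid modulo lcm(9, 11) = 99: x ≡ 54 (mod 99).
  Combine with x ≡ 1 (mod 13): since gcd(99, 13) = 1, we get a unique residue mod 1287.
    Write x = 54 + 99·t and substitute into x ≡ 1 (mod 13): 99·t ≡ 1 − 54 = -53 (mod 13).
    Reduce coefficients mod 13: 8·t ≡ 12 (mod 13).
    The inverse of 8 mod 13 is 5 (since 8·5 = 40 = 3·13 + 1), so t ≡ 5·12 = 60 ≡ 8 (mod 13).
    Then x = 54 + 99·8 = 846, valid modulo lcm(99, 13) = 1287: x ≡ 846 (mod 1287).
Verify: 846 mod 9 = 0 ✓, 846 mod 11 = 10 ✓, 846 mod 13 = 1 ✓.

x ≡ 846 (mod 1287).


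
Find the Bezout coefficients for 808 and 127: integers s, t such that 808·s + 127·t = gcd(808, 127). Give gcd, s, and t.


Euclidean algorithm on (808, 127) — divide until remainder is 0:
  808 = 6 · 127 + 46
  127 = 2 · 46 + 35
  46 = 1 · 35 + 11
  35 = 3 · 11 + 2
  11 = 5 · 2 + 1
  2 = 2 · 1 + 0
gcd(808, 127) = 1.
Track Bezout coefficients alongside the remainders: start with r₀ = 808 = a·1 + b·0 (s = 1, t = 0) and r₁ = 127 = a·0 + b·1 (s = 0, t = 1); each new remainder r_{k+1} = r_{k-1} − q_k·r_k inherits s_{k+1} = s_{k-1} − q_k·s_k, t_{k+1} = t_{k-1} − q_k·t_k, so r_k = a·s_k + b·t_k at every step:
  q = 6: r = 46, s = 1 − 6·0 = 1, t = 0 − 6·1 = -6  (check: 808·1 + 127·(-6) = 46)
  q = 2: r = 35, s = 0 − 2·1 = -2, t = 1 − 2·(-6) = 13  (check: 808·(-2) + 127·13 = 35)
  q = 1: r = 11, s = 1 − 1·(-2) = 3, t = -6 − 1·13 = -19  (check: 808·3 + 127·(-19) = 11)
  q = 3: r = 2, s = -2 − 3·3 = -11, t = 13 − 3·(-19) = 70  (check: 808·(-11) + 127·70 = 2)
  q = 5: r = 1, s = 3 − 5·(-11) = 58, t = -19 − 5·70 = -369  (check: 808·58 + 127·(-369) = 1)
The row with r = 1 (the gcd) gives the Bezout coefficients s = 58, t = -369.
Result: 808 · (58) + 127 · (-369) = 1.

gcd(808, 127) = 1; s = 58, t = -369 (check: 808·58 + 127·(-369) = 1).


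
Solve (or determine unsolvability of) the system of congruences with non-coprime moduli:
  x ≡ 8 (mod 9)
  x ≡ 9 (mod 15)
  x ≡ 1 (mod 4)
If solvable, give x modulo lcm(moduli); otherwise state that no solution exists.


Moduli 9, 15, 4 are not pairwise coprime, so CRT works modulo lcm(m_i) when all pairwise compatibility conditions hold.
Pairwise compatibility: gcd(m_i, m_j) must divide a_i - a_j for every pair.
Merge one congruence at a time:
  Start: x ≡ 8 (mod 9).
  Combine with x ≡ 9 (mod 15): gcd(9, 15) = 3, and 9 - 8 = 1 is NOT divisible by 3.
    ⇒ system is inconsistent (no integer solution).

No solution (the system is inconsistent).


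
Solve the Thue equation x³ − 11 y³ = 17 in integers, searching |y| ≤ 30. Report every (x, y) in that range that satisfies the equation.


The equation is x³ - 11y³ = 17. For fixed y, x³ = 11·y³ + 17, so a solution requires the RHS to be a perfect cube.
Strategy: iterate y from -30 to 30, compute RHS = 11·y³ + 17, and check whether it is a (positive or negative) perfect cube.
Check small values of y:
  y = 0: RHS = 17 is not a perfect cube.
  y = 1: RHS = 28 is not a perfect cube.
  y = -1: RHS = 6 is not a perfect cube.
  y = 2: RHS = 105 is not a perfect cube.
  y = -2: RHS = -71 is not a perfect cube.
  y = 3: RHS = 314 is not a perfect cube.
  y = -3: RHS = -280 is not a perfect cube.
Continuing the search up to |y| = 30 finds no solutions either.
No (x, y) in the scanned range satisfies the equation.

No integer solutions with |y| ≤ 30.


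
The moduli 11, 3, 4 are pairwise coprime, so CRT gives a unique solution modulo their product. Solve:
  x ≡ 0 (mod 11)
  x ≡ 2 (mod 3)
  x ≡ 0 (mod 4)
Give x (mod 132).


Moduli 11, 3, 4 are pairwise coprime; by CRT there is a unique solution modulo M = 11 · 3 · 4 = 132.
Solve pairwise, accumulating the modulus:
  Start with x ≡ 0 (mod 11).
  Combine with x ≡ 2 (mod 3): since gcd(11, 3) = 1, we get a unique residue mod 33.
    Write x = 0 + 11·t and substitute into x ≡ 2 (mod 3): 11·t ≡ 2 − 0 = 2 (mod 3).
    Reduce coefficients mod 3: 2·t ≡ 2 (mod 3).
    The inverse of 2 mod 3 is 2 (since 2·2 = 4 = 1·3 + 1), so t ≡ 2·2 = 4 ≡ 1 (mod 3).
    Then x = 0 + 11·1 = 11, valid modulo lcm(11, 3) = 33: x ≡ 11 (mod 33).
  Combine with x ≡ 0 (mod 4): since gcd(33, 4) = 1, we get a unique residue mod 132.
    Write x = 11 + 33·t and substitute into x ≡ 0 (mod 4): 33·t ≡ 0 − 11 = -11 (mod 4).
    Reduce coefficients mod 4: 1·t ≡ 1 (mod 4).
    So t ≡ 1 (mod 4).
    Then x = 11 + 33·1 = 44, valid modulo lcm(33, 4) = 132: x ≡ 44 (mod 132).
Verify: 44 mod 11 = 0 ✓, 44 mod 3 = 2 ✓, 44 mod 4 = 0 ✓.

x ≡ 44 (mod 132).


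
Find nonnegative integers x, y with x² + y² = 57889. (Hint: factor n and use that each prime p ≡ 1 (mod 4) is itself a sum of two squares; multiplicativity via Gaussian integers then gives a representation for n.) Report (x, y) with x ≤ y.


Step 1: Factor n = 57889 = 13 · 61 · 73.
Step 2: Check the mod-4 condition on each prime factor: 13 ≡ 1 (mod 4), exponent 1; 61 ≡ 1 (mod 4), exponent 1; 73 ≡ 1 (mod 4), exponent 1.
All primes ≡ 3 (mod 4) appear to even exponent (or don't appear), so by the two-squares theorem n IS expressible as a sum of two squares.
Step 3: Build a representation. Here n = 13 · 61 · 73 is a product of primes ≡ 1 (mod 4). Each prime p ≡ 1 (mod 4) is itself a sum of two squares; find a² by testing p − a² for a perfect square:
  13: 13 − 1² = 12, 13 − 2² = 9 = 3² ⇒ 13 = 2² + 3².
  61: 61 − 1² = 60, 61 − 2² = 57, 61 − 3² = 52, 61 − 4² = 45, 61 − 5² = 36 = 6² ⇒ 61 = 5² + 6².
  73: 73 − 1² = 72, 73 − 2² = 69, 73 − 3² = 64 = 8² ⇒ 73 = 3² + 8².
  Combine using the Brahmagupta–Fibonacci identity (a² + b²)(c² + d²) = (ac − bd)² + (ad + bc)² = (ac + bd)² + (ad − bc)²:
  13 · 61 = 793: from (2² + 3²)(5² + 6²), take (2·5 − 3·6, 2·6 + 3·5) = (10 − 18, 12 + 15) = (-8, 27); dropping signs (only squares matter) gives (8, 27); check 8² + 27² = 64 + 729 = 793 ✓.
  793 · 73 = 57889: from (8² + 27²)(3² + 8²), take (8·3 − 27·8, 8·8 + 27·3) = (24 − 216, 64 + 81) = (-192, 145); dropping signs (only squares matter) gives (192, 145); check 192² + 145² = 36864 + 21025 = 57889 ✓.
Step 4: Order so x ≤ y and verify: 145² + 192² = 21025 + 36864 = 57889 = n. ✓

n = 57889 = 145² + 192² (one valid representation with x ≤ y).
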